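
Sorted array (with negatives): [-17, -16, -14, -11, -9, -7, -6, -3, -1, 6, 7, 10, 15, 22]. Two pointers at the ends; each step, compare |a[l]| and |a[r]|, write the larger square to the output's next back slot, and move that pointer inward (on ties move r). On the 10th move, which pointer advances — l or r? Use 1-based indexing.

[1,14] |-17|<=|22| out[14]=484 → r--
[1,13] |-17|>|15| out[13]=289 → l++
[2,13] |-16|>|15| out[12]=256 → l++
[3,13] |-14|<=|15| out[11]=225 → r--
[3,12] |-14|>|10| out[10]=196 → l++
[4,12] |-11|>|10| out[9]=121 → l++
[5,12] |-9|<=|10| out[8]=100 → r--
[5,11] |-9|>|7| out[7]=81 → l++
[6,11] |-7|<=|7| out[6]=49 → r--
[6,10] |-7|>|6| out[5]=49 → l++

l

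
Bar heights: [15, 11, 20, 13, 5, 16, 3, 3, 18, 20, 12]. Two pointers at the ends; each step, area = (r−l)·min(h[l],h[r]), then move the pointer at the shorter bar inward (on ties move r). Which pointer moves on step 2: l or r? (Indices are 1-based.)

l

l=1 r=11: min(15,12)*10=120 best=120 *, r--
l=1 r=10: min(15,20)*9=135 best=135 *, l++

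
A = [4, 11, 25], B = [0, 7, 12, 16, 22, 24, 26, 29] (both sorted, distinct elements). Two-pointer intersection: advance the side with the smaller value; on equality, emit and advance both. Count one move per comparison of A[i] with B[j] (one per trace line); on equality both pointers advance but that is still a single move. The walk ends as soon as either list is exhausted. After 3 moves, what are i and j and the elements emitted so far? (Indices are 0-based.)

[i=0,j=0] 4>0 → j++
[i=0,j=1] 4<7 → i++
[i=1,j=1] 11>7 → j++

i=1, j=2, emitted=[]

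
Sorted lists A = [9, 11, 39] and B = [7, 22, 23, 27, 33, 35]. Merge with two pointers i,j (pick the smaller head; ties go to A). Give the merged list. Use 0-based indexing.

[i=0,j=0] A[i]=9>B[j]=7 take 7 → j++
[i=0,j=1] A[i]=9<=B[j]=22 take 9 → i++
[i=1,j=1] A[i]=11<=B[j]=22 take 11 → i++
[i=2,j=1] A[i]=39>B[j]=22 take 22 → j++
[i=2,j=2] A[i]=39>B[j]=23 take 23 → j++
[i=2,j=3] A[i]=39>B[j]=27 take 27 → j++
[i=2,j=4] A[i]=39>B[j]=33 take 33 → j++
[i=2,j=5] A[i]=39>B[j]=35 take 35 → j++
[i=2,j=6] B done, take A[i]=39 → i++

[7, 9, 11, 22, 23, 27, 33, 35, 39]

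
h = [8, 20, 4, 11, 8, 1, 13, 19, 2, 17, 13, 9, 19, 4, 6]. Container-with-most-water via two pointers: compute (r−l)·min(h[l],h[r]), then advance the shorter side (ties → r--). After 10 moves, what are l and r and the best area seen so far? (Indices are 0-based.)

[0,14] min(8,6)*14=84 best=84 * → r--
[0,13] min(8,4)*13=52 best=84 → r--
[0,12] min(8,19)*12=96 best=96 * → l++
[1,12] min(20,19)*11=209 best=209 * → r--
[1,11] min(20,9)*10=90 best=209 → r--
[1,10] min(20,13)*9=117 best=209 → r--
[1,9] min(20,17)*8=136 best=209 → r--
[1,8] min(20,2)*7=14 best=209 → r--
[1,7] min(20,19)*6=114 best=209 → r--
[1,6] min(20,13)*5=65 best=209 → r--

l=1, r=5, best area=209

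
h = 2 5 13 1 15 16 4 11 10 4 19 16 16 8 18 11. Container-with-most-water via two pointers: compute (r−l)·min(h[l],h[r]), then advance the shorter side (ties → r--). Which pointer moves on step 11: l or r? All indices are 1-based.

l=1 r=16: min(2,11)*15=30 best=30 *, l++
l=2 r=16: min(5,11)*14=70 best=70 *, l++
l=3 r=16: min(13,11)*13=143 best=143 *, r--
l=3 r=15: min(13,18)*12=156 best=156 *, l++
l=4 r=15: min(1,18)*11=11 best=156, l++
l=5 r=15: min(15,18)*10=150 best=156, l++
l=6 r=15: min(16,18)*9=144 best=156, l++
l=7 r=15: min(4,18)*8=32 best=156, l++
l=8 r=15: min(11,18)*7=77 best=156, l++
l=9 r=15: min(10,18)*6=60 best=156, l++
l=10 r=15: min(4,18)*5=20 best=156, l++

l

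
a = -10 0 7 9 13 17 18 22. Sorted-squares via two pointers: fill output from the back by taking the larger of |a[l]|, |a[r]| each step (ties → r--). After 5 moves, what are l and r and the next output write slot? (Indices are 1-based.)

l=1 r=8: |-10|<=|22| out[8]=484, r--
l=1 r=7: |-10|<=|18| out[7]=324, r--
l=1 r=6: |-10|<=|17| out[6]=289, r--
l=1 r=5: |-10|<=|13| out[5]=169, r--
l=1 r=4: |-10|>|9| out[4]=100, l++

l=2, r=4, next write slot=3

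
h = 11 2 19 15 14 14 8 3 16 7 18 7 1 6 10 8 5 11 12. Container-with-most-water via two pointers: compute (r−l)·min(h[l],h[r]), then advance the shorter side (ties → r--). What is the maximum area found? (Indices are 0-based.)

max area = 198

l=0 r=18: min(11,12)*18=198 best=198 *, l++
l=1 r=18: min(2,12)*17=34 best=198, l++
l=2 r=18: min(19,12)*16=192 best=198, r--
l=2 r=17: min(19,11)*15=165 best=198, r--
l=2 r=16: min(19,5)*14=70 best=198, r--
l=2 r=15: min(19,8)*13=104 best=198, r--
l=2 r=14: min(19,10)*12=120 best=198, r--
l=2 r=13: min(19,6)*11=66 best=198, r--
l=2 r=12: min(19,1)*10=10 best=198, r--
l=2 r=11: min(19,7)*9=63 best=198, r--
l=2 r=10: min(19,18)*8=144 best=198, r--
l=2 r=9: min(19,7)*7=49 best=198, r--
l=2 r=8: min(19,16)*6=96 best=198, r--
l=2 r=7: min(19,3)*5=15 best=198, r--
l=2 r=6: min(19,8)*4=32 best=198, r--
l=2 r=5: min(19,14)*3=42 best=198, r--
l=2 r=4: min(19,14)*2=28 best=198, r--
l=2 r=3: min(19,15)*1=15 best=198, r--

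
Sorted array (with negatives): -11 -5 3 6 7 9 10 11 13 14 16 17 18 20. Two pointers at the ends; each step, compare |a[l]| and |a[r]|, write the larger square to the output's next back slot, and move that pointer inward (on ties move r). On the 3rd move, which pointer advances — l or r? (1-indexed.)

r

l=1 r=14: |-11|<=|20| out[14]=400, r--
l=1 r=13: |-11|<=|18| out[13]=324, r--
l=1 r=12: |-11|<=|17| out[12]=289, r--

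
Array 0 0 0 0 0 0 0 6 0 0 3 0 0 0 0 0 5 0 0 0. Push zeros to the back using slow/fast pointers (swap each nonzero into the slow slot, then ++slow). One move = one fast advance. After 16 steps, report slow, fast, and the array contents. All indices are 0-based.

slow=2, fast=16, a=[6, 3, 0, 0, 0, 0, 0, 0, 0, 0, 0, 0, 0, 0, 0, 0, 5, 0, 0, 0]

slow=0 fast=0: a[fast]=0, fast++
slow=0 fast=1: a[fast]=0, fast++
slow=0 fast=2: a[fast]=0, fast++
slow=0 fast=3: a[fast]=0, fast++
slow=0 fast=4: a[fast]=0, fast++
slow=0 fast=5: a[fast]=0, fast++
slow=0 fast=6: a[fast]=0, fast++
slow=0 fast=7: a[fast]=6≠0 swap→a[0]=6, slow++,fast++
slow=1 fast=8: a[fast]=0, fast++
slow=1 fast=9: a[fast]=0, fast++
slow=1 fast=10: a[fast]=3≠0 swap→a[1]=3, slow++,fast++
slow=2 fast=11: a[fast]=0, fast++
slow=2 fast=12: a[fast]=0, fast++
slow=2 fast=13: a[fast]=0, fast++
slow=2 fast=14: a[fast]=0, fast++
slow=2 fast=15: a[fast]=0, fast++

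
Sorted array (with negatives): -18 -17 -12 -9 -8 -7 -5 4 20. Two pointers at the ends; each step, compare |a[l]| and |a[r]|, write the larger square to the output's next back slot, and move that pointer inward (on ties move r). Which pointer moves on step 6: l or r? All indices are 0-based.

l

[0,8] |-18|<=|20| out[8]=400 → r--
[0,7] |-18|>|4| out[7]=324 → l++
[1,7] |-17|>|4| out[6]=289 → l++
[2,7] |-12|>|4| out[5]=144 → l++
[3,7] |-9|>|4| out[4]=81 → l++
[4,7] |-8|>|4| out[3]=64 → l++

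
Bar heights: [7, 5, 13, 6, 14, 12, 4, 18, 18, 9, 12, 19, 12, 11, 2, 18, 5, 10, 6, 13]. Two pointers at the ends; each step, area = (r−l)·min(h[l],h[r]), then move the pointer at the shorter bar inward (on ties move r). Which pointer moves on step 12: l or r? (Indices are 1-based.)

[1,20] min(7,13)*19=133 best=133 * → l++
[2,20] min(5,13)*18=90 best=133 → l++
[3,20] min(13,13)*17=221 best=221 * → r--
[3,19] min(13,6)*16=96 best=221 → r--
[3,18] min(13,10)*15=150 best=221 → r--
[3,17] min(13,5)*14=70 best=221 → r--
[3,16] min(13,18)*13=169 best=221 → l++
[4,16] min(6,18)*12=72 best=221 → l++
[5,16] min(14,18)*11=154 best=221 → l++
[6,16] min(12,18)*10=120 best=221 → l++
[7,16] min(4,18)*9=36 best=221 → l++
[8,16] min(18,18)*8=144 best=221 → r--

r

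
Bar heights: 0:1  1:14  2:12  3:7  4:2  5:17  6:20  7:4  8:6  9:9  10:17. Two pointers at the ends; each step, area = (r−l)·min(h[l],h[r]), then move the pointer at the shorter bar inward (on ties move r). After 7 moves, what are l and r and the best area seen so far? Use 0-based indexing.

l=5, r=8, best area=126

[0,10] min(1,17)*10=10 best=10 * → l++
[1,10] min(14,17)*9=126 best=126 * → l++
[2,10] min(12,17)*8=96 best=126 → l++
[3,10] min(7,17)*7=49 best=126 → l++
[4,10] min(2,17)*6=12 best=126 → l++
[5,10] min(17,17)*5=85 best=126 → r--
[5,9] min(17,9)*4=36 best=126 → r--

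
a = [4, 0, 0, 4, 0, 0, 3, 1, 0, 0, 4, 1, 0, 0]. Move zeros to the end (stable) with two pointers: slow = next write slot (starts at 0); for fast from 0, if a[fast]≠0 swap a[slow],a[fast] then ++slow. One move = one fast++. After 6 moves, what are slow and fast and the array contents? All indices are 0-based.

slow=2, fast=6, a=[4, 4, 0, 0, 0, 0, 3, 1, 0, 0, 4, 1, 0, 0]

(s=0,f=0) a[fast]=4≠0 swap→a[0]=4 → slow++,fast++
(s=1,f=1) a[fast]=0 → fast++
(s=1,f=2) a[fast]=0 → fast++
(s=1,f=3) a[fast]=4≠0 swap→a[1]=4 → slow++,fast++
(s=2,f=4) a[fast]=0 → fast++
(s=2,f=5) a[fast]=0 → fast++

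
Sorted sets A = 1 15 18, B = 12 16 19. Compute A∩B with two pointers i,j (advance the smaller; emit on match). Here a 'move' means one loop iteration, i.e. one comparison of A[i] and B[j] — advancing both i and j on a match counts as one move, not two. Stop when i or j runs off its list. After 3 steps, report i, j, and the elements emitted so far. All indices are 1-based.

[i=1,j=1] 1<12 → i++
[i=2,j=1] 15>12 → j++
[i=2,j=2] 15<16 → i++

i=3, j=2, emitted=[]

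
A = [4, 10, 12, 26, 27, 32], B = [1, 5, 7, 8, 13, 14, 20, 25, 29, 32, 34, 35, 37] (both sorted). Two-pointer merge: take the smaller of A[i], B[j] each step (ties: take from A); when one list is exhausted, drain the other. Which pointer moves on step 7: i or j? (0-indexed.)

i

i=0 j=0: A[i]=4>B[j]=1 take 1, j++
i=0 j=1: A[i]=4<=B[j]=5 take 4, i++
i=1 j=1: A[i]=10>B[j]=5 take 5, j++
i=1 j=2: A[i]=10>B[j]=7 take 7, j++
i=1 j=3: A[i]=10>B[j]=8 take 8, j++
i=1 j=4: A[i]=10<=B[j]=13 take 10, i++
i=2 j=4: A[i]=12<=B[j]=13 take 12, i++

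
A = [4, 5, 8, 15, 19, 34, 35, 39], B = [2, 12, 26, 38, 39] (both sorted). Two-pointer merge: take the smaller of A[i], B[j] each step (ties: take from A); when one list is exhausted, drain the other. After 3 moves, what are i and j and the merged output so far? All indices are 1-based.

i=3, j=2, merged so far=[2, 4, 5]

i=1 j=1: A[i]=4>B[j]=2 take 2, j++
i=1 j=2: A[i]=4<=B[j]=12 take 4, i++
i=2 j=2: A[i]=5<=B[j]=12 take 5, i++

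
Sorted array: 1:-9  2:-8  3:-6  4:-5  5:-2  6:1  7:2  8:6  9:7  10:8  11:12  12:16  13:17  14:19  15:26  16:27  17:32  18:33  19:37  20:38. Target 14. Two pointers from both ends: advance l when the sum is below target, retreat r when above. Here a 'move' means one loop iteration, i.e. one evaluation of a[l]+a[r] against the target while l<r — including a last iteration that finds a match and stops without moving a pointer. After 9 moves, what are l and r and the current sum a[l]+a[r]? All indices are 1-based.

l=4, r=14, sum=14

[1,20] -9+38=29 >14 → r--
[1,19] -9+37=28 >14 → r--
[1,18] -9+33=24 >14 → r--
[1,17] -9+32=23 >14 → r--
[1,16] -9+27=18 >14 → r--
[1,15] -9+26=17 >14 → r--
[1,14] -9+19=10 <14 → l++
[2,14] -8+19=11 <14 → l++
[3,14] -6+19=13 <14 → l++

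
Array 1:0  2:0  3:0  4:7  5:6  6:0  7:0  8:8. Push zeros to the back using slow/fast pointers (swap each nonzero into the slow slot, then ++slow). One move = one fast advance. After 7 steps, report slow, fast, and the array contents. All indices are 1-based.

slow=3, fast=8, a=[7, 6, 0, 0, 0, 0, 0, 8]

(s=1,f=1) a[fast]=0 → fast++
(s=1,f=2) a[fast]=0 → fast++
(s=1,f=3) a[fast]=0 → fast++
(s=1,f=4) a[fast]=7≠0 swap→a[1]=7 → slow++,fast++
(s=2,f=5) a[fast]=6≠0 swap→a[2]=6 → slow++,fast++
(s=3,f=6) a[fast]=0 → fast++
(s=3,f=7) a[fast]=0 → fast++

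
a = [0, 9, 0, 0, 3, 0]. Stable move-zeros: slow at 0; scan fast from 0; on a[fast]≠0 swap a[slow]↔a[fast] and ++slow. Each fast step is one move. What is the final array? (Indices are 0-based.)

(s=0,f=0) a[fast]=0 → fast++
(s=0,f=1) a[fast]=9≠0 swap→a[0]=9 → slow++,fast++
(s=1,f=2) a[fast]=0 → fast++
(s=1,f=3) a[fast]=0 → fast++
(s=1,f=4) a[fast]=3≠0 swap→a[1]=3 → slow++,fast++
(s=2,f=5) a[fast]=0 → fast++

[9, 3, 0, 0, 0, 0]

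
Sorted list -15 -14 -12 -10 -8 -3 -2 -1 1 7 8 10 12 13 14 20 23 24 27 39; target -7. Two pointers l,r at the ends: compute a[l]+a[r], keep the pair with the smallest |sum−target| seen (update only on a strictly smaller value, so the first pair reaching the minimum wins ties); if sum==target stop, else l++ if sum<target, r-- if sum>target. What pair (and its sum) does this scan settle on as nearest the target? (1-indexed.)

pair (-15, 8) with sum -7 (|Δ|=0)

[1,20] -15+39=24 d=31 * → r--
[1,19] -15+27=12 d=19 * → r--
[1,18] -15+24=9 d=16 * → r--
[1,17] -15+23=8 d=15 * → r--
[1,16] -15+20=5 d=12 * → r--
[1,15] -15+14=-1 d=6 * → r--
[1,14] -15+13=-2 d=5 * → r--
[1,13] -15+12=-3 d=4 * → r--
[1,12] -15+10=-5 d=2 * → r--
[1,11] -15+8=-7 d=0 * → stop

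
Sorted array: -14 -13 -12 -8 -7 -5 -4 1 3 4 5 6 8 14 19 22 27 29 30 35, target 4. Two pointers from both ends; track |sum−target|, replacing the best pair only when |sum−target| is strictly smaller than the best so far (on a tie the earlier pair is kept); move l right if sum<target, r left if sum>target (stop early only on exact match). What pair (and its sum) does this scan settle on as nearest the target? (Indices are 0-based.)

[0,19] -14+35=21 d=17 * → r--
[0,18] -14+30=16 d=12 * → r--
[0,17] -14+29=15 d=11 * → r--
[0,16] -14+27=13 d=9 * → r--
[0,15] -14+22=8 d=4 * → r--
[0,14] -14+19=5 d=1 * → r--
[0,13] -14+14=0 d=4 → l++
[1,13] -13+14=1 d=3 → l++
[2,13] -12+14=2 d=2 → l++
[3,13] -8+14=6 d=2 → r--
[3,12] -8+8=0 d=4 → l++
[4,12] -7+8=1 d=3 → l++
[5,12] -5+8=3 d=1 → l++
[6,12] -4+8=4 d=0 * → stop

pair (-4, 8) with sum 4 (|Δ|=0)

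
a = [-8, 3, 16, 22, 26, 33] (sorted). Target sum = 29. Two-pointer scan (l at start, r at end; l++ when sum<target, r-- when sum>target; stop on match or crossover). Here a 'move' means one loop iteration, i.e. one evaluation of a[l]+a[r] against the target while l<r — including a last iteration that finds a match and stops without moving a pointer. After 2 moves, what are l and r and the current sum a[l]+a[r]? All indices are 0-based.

[0,5] -8+33=25 <29 → l++
[1,5] 3+33=36 >29 → r--

l=1, r=4, sum=29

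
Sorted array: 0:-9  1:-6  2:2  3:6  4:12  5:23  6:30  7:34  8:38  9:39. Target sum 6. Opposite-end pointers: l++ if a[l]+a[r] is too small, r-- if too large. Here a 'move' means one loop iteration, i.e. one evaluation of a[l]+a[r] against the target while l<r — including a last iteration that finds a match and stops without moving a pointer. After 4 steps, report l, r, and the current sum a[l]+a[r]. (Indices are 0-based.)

l=0 r=9: -9+39=30 >6, r--
l=0 r=8: -9+38=29 >6, r--
l=0 r=7: -9+34=25 >6, r--
l=0 r=6: -9+30=21 >6, r--

l=0, r=5, sum=14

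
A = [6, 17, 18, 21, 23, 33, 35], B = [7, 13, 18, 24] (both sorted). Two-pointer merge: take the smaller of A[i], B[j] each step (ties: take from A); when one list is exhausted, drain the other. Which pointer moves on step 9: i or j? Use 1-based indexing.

i=1 j=1: A[i]=6<=B[j]=7 take 6, i++
i=2 j=1: A[i]=17>B[j]=7 take 7, j++
i=2 j=2: A[i]=17>B[j]=13 take 13, j++
i=2 j=3: A[i]=17<=B[j]=18 take 17, i++
i=3 j=3: A[i]=18<=B[j]=18 take 18, i++
i=4 j=3: A[i]=21>B[j]=18 take 18, j++
i=4 j=4: A[i]=21<=B[j]=24 take 21, i++
i=5 j=4: A[i]=23<=B[j]=24 take 23, i++
i=6 j=4: A[i]=33>B[j]=24 take 24, j++

j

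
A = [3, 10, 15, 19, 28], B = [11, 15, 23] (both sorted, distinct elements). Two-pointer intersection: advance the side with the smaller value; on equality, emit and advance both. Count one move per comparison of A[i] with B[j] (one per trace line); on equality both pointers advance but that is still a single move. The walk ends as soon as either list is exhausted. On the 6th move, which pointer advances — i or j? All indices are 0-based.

i=0 j=0: 3<11, i++
i=1 j=0: 10<11, i++
i=2 j=0: 15>11, j++
i=2 j=1: 15==15 emit, i++,j++
i=3 j=2: 19<23, i++
i=4 j=2: 28>23, j++

j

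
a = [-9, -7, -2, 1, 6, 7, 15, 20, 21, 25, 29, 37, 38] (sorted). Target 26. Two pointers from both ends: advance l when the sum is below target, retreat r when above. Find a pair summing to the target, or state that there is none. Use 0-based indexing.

[0,12] -9+38=29 >26 → r--
[0,11] -9+37=28 >26 → r--
[0,10] -9+29=20 <26 → l++
[1,10] -7+29=22 <26 → l++
[2,10] -2+29=27 >26 → r--
[2,9] -2+25=23 <26 → l++
[3,9] 1+25=26 → found

(1, 25)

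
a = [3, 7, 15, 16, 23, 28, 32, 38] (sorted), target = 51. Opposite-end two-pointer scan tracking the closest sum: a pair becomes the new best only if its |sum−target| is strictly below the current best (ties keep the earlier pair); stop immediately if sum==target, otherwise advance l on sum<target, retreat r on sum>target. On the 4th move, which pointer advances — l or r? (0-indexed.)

[0,7] 3+38=41 d=10 * → l++
[1,7] 7+38=45 d=6 * → l++
[2,7] 15+38=53 d=2 * → r--
[2,6] 15+32=47 d=4 → l++

l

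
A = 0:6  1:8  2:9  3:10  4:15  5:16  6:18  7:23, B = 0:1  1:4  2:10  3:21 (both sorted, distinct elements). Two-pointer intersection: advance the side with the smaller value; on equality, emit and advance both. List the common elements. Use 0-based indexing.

intersection = [10]

i=0 j=0: 6>1, j++
i=0 j=1: 6>4, j++
i=0 j=2: 6<10, i++
i=1 j=2: 8<10, i++
i=2 j=2: 9<10, i++
i=3 j=2: 10==10 emit, i++,j++
i=4 j=3: 15<21, i++
i=5 j=3: 16<21, i++
i=6 j=3: 18<21, i++
i=7 j=3: 23>21, j++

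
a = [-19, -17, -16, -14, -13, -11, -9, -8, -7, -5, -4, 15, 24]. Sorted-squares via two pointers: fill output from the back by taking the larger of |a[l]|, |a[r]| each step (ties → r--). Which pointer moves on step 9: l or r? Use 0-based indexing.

l

l=0 r=12: |-19|<=|24| out[12]=576, r--
l=0 r=11: |-19|>|15| out[11]=361, l++
l=1 r=11: |-17|>|15| out[10]=289, l++
l=2 r=11: |-16|>|15| out[9]=256, l++
l=3 r=11: |-14|<=|15| out[8]=225, r--
l=3 r=10: |-14|>|-4| out[7]=196, l++
l=4 r=10: |-13|>|-4| out[6]=169, l++
l=5 r=10: |-11|>|-4| out[5]=121, l++
l=6 r=10: |-9|>|-4| out[4]=81, l++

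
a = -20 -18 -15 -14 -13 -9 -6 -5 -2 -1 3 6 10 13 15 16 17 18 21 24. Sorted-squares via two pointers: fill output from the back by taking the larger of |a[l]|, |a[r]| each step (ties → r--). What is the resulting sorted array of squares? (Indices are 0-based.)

[0,19] |-20|<=|24| out[19]=576 → r--
[0,18] |-20|<=|21| out[18]=441 → r--
[0,17] |-20|>|18| out[17]=400 → l++
[1,17] |-18|<=|18| out[16]=324 → r--
[1,16] |-18|>|17| out[15]=324 → l++
[2,16] |-15|<=|17| out[14]=289 → r--
[2,15] |-15|<=|16| out[13]=256 → r--
[2,14] |-15|<=|15| out[12]=225 → r--
[2,13] |-15|>|13| out[11]=225 → l++
[3,13] |-14|>|13| out[10]=196 → l++
[4,13] |-13|<=|13| out[9]=169 → r--
[4,12] |-13|>|10| out[8]=169 → l++
[5,12] |-9|<=|10| out[7]=100 → r--
[5,11] |-9|>|6| out[6]=81 → l++
[6,11] |-6|<=|6| out[5]=36 → r--
[6,10] |-6|>|3| out[4]=36 → l++
[7,10] |-5|>|3| out[3]=25 → l++
[8,10] |-2|<=|3| out[2]=9 → r--
[8,9] |-2|>|-1| out[1]=4 → l++
[9,9] |-1|<=|-1| out[0]=1 → r--

[1, 4, 9, 25, 36, 36, 81, 100, 169, 169, 196, 225, 225, 256, 289, 324, 324, 400, 441, 576]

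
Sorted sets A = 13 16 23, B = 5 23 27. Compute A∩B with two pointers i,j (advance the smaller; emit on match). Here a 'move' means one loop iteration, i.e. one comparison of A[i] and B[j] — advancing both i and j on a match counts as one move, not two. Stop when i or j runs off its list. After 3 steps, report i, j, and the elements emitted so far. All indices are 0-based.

i=2, j=1, emitted=[]

i=0 j=0: 13>5, j++
i=0 j=1: 13<23, i++
i=1 j=1: 16<23, i++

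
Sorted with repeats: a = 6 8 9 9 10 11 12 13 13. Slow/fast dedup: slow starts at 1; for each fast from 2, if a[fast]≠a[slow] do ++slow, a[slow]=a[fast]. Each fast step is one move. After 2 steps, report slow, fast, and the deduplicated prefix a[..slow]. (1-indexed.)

slow=3, fast=4, prefix=[6, 8, 9]

slow=1 fast=2: a[fast]=8≠a[slow]=6 write a[2]=8, slow++,fast++
slow=2 fast=3: a[fast]=9≠a[slow]=8 write a[3]=9, slow++,fast++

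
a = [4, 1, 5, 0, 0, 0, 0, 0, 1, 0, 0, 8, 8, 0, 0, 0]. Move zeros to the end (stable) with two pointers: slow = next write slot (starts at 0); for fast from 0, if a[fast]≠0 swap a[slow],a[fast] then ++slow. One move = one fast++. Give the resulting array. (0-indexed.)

slow=0 fast=0: a[fast]=4≠0 swap→a[0]=4, slow++,fast++
slow=1 fast=1: a[fast]=1≠0 swap→a[1]=1, slow++,fast++
slow=2 fast=2: a[fast]=5≠0 swap→a[2]=5, slow++,fast++
slow=3 fast=3: a[fast]=0, fast++
slow=3 fast=4: a[fast]=0, fast++
slow=3 fast=5: a[fast]=0, fast++
slow=3 fast=6: a[fast]=0, fast++
slow=3 fast=7: a[fast]=0, fast++
slow=3 fast=8: a[fast]=1≠0 swap→a[3]=1, slow++,fast++
slow=4 fast=9: a[fast]=0, fast++
slow=4 fast=10: a[fast]=0, fast++
slow=4 fast=11: a[fast]=8≠0 swap→a[4]=8, slow++,fast++
slow=5 fast=12: a[fast]=8≠0 swap→a[5]=8, slow++,fast++
slow=6 fast=13: a[fast]=0, fast++
slow=6 fast=14: a[fast]=0, fast++
slow=6 fast=15: a[fast]=0, fast++

[4, 1, 5, 1, 8, 8, 0, 0, 0, 0, 0, 0, 0, 0, 0, 0]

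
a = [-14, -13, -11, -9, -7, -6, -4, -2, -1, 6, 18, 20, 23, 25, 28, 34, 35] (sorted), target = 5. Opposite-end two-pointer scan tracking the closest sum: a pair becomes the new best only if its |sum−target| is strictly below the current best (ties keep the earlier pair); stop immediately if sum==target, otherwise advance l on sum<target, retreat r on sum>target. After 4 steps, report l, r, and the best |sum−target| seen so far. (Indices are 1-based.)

l=1, r=13, best |Δ|=6

l=1 r=17: -14+35=21 d=16 *, r--
l=1 r=16: -14+34=20 d=15 *, r--
l=1 r=15: -14+28=14 d=9 *, r--
l=1 r=14: -14+25=11 d=6 *, r--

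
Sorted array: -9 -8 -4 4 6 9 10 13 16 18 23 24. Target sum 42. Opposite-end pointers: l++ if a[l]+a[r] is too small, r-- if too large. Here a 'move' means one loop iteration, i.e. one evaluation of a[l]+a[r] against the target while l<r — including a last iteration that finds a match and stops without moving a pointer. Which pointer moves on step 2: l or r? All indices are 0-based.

[0,11] -9+24=15 <42 → l++
[1,11] -8+24=16 <42 → l++

l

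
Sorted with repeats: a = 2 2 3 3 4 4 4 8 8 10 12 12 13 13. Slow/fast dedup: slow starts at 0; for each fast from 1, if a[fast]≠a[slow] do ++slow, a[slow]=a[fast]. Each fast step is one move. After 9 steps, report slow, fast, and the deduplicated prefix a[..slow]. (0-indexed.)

slow=0 fast=1: a[fast]=2=a[slow] dup, fast++
slow=0 fast=2: a[fast]=3≠a[slow]=2 write a[1]=3, slow++,fast++
slow=1 fast=3: a[fast]=3=a[slow] dup, fast++
slow=1 fast=4: a[fast]=4≠a[slow]=3 write a[2]=4, slow++,fast++
slow=2 fast=5: a[fast]=4=a[slow] dup, fast++
slow=2 fast=6: a[fast]=4=a[slow] dup, fast++
slow=2 fast=7: a[fast]=8≠a[slow]=4 write a[3]=8, slow++,fast++
slow=3 fast=8: a[fast]=8=a[slow] dup, fast++
slow=3 fast=9: a[fast]=10≠a[slow]=8 write a[4]=10, slow++,fast++

slow=4, fast=10, prefix=[2, 3, 4, 8, 10]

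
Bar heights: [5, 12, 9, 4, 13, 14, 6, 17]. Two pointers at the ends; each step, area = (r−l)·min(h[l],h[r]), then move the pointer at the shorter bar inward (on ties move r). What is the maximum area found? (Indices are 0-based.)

[0,7] min(5,17)*7=35 best=35 * → l++
[1,7] min(12,17)*6=72 best=72 * → l++
[2,7] min(9,17)*5=45 best=72 → l++
[3,7] min(4,17)*4=16 best=72 → l++
[4,7] min(13,17)*3=39 best=72 → l++
[5,7] min(14,17)*2=28 best=72 → l++
[6,7] min(6,17)*1=6 best=72 → l++

max area = 72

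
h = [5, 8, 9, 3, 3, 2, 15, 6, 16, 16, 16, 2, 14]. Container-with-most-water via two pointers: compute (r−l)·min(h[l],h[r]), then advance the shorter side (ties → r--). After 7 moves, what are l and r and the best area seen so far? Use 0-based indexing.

l=0 r=12: min(5,14)*12=60 best=60 *, l++
l=1 r=12: min(8,14)*11=88 best=88 *, l++
l=2 r=12: min(9,14)*10=90 best=90 *, l++
l=3 r=12: min(3,14)*9=27 best=90, l++
l=4 r=12: min(3,14)*8=24 best=90, l++
l=5 r=12: min(2,14)*7=14 best=90, l++
l=6 r=12: min(15,14)*6=84 best=90, r--

l=6, r=11, best area=90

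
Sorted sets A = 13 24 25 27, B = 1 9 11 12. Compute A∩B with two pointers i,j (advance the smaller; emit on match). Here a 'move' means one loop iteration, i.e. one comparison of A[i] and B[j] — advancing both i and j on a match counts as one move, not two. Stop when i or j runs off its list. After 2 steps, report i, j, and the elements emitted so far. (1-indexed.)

i=1, j=3, emitted=[]

i=1 j=1: 13>1, j++
i=1 j=2: 13>9, j++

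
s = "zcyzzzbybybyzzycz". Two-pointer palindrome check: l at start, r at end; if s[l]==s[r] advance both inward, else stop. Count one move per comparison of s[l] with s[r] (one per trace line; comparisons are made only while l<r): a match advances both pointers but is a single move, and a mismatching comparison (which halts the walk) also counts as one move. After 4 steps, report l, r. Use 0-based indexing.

l=4, r=12

[0,16] 'z'=='z' → l++,r--
[1,15] 'c'=='c' → l++,r--
[2,14] 'y'=='y' → l++,r--
[3,13] 'z'=='z' → l++,r--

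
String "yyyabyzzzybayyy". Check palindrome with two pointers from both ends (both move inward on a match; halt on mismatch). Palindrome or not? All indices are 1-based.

l=1 r=15: 'y'=='y', l++,r--
l=2 r=14: 'y'=='y', l++,r--
l=3 r=13: 'y'=='y', l++,r--
l=4 r=12: 'a'=='a', l++,r--
l=5 r=11: 'b'=='b', l++,r--
l=6 r=10: 'y'=='y', l++,r--
l=7 r=9: 'z'=='z', l++,r--

palindrome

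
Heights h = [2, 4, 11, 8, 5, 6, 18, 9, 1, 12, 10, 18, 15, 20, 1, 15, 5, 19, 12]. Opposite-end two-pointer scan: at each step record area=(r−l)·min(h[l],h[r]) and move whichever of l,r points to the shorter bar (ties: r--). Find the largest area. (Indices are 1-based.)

[1,19] min(2,12)*18=36 best=36 * → l++
[2,19] min(4,12)*17=68 best=68 * → l++
[3,19] min(11,12)*16=176 best=176 * → l++
[4,19] min(8,12)*15=120 best=176 → l++
[5,19] min(5,12)*14=70 best=176 → l++
[6,19] min(6,12)*13=78 best=176 → l++
[7,19] min(18,12)*12=144 best=176 → r--
[7,18] min(18,19)*11=198 best=198 * → l++
[8,18] min(9,19)*10=90 best=198 → l++
[9,18] min(1,19)*9=9 best=198 → l++
[10,18] min(12,19)*8=96 best=198 → l++
[11,18] min(10,19)*7=70 best=198 → l++
[12,18] min(18,19)*6=108 best=198 → l++
[13,18] min(15,19)*5=75 best=198 → l++
[14,18] min(20,19)*4=76 best=198 → r--
[14,17] min(20,5)*3=15 best=198 → r--
[14,16] min(20,15)*2=30 best=198 → r--
[14,15] min(20,1)*1=1 best=198 → r--

max area = 198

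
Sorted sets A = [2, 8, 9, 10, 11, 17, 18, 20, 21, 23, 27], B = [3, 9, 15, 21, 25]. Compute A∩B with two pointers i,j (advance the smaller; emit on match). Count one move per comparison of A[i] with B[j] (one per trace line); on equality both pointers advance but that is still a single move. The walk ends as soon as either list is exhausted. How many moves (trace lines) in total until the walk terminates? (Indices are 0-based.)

[i=0,j=0] 2<3 → i++
[i=1,j=0] 8>3 → j++
[i=1,j=1] 8<9 → i++
[i=2,j=1] 9==9 emit → i++,j++
[i=3,j=2] 10<15 → i++
[i=4,j=2] 11<15 → i++
[i=5,j=2] 17>15 → j++
[i=5,j=3] 17<21 → i++
[i=6,j=3] 18<21 → i++
[i=7,j=3] 20<21 → i++
[i=8,j=3] 21==21 emit → i++,j++
[i=9,j=4] 23<25 → i++
[i=10,j=4] 27>25 → j++

13 moves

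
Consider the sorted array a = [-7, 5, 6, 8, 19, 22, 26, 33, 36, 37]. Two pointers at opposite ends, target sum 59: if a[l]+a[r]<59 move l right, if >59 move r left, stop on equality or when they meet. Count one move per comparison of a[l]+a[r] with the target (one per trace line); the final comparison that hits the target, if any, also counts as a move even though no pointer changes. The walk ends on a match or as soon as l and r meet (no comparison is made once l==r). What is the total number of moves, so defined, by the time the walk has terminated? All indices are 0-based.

6 moves

[0,9] -7+37=30 <59 → l++
[1,9] 5+37=42 <59 → l++
[2,9] 6+37=43 <59 → l++
[3,9] 8+37=45 <59 → l++
[4,9] 19+37=56 <59 → l++
[5,9] 22+37=59 → found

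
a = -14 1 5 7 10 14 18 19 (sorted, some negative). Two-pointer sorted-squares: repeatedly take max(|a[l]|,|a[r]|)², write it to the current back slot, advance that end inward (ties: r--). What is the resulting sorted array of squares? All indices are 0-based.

l=0 r=7: |-14|<=|19| out[7]=361, r--
l=0 r=6: |-14|<=|18| out[6]=324, r--
l=0 r=5: |-14|<=|14| out[5]=196, r--
l=0 r=4: |-14|>|10| out[4]=196, l++
l=1 r=4: |1|<=|10| out[3]=100, r--
l=1 r=3: |1|<=|7| out[2]=49, r--
l=1 r=2: |1|<=|5| out[1]=25, r--
l=1 r=1: |1|<=|1| out[0]=1, r--

[1, 25, 49, 100, 196, 196, 324, 361]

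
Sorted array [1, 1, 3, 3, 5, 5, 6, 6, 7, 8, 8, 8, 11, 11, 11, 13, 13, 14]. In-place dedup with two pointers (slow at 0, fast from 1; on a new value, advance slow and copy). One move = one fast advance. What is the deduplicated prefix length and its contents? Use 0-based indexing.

(s=0,f=1) a[fast]=1=a[slow] dup → fast++
(s=0,f=2) a[fast]=3≠a[slow]=1 write a[1]=3 → slow++,fast++
(s=1,f=3) a[fast]=3=a[slow] dup → fast++
(s=1,f=4) a[fast]=5≠a[slow]=3 write a[2]=5 → slow++,fast++
(s=2,f=5) a[fast]=5=a[slow] dup → fast++
(s=2,f=6) a[fast]=6≠a[slow]=5 write a[3]=6 → slow++,fast++
(s=3,f=7) a[fast]=6=a[slow] dup → fast++
(s=3,f=8) a[fast]=7≠a[slow]=6 write a[4]=7 → slow++,fast++
(s=4,f=9) a[fast]=8≠a[slow]=7 write a[5]=8 → slow++,fast++
(s=5,f=10) a[fast]=8=a[slow] dup → fast++
(s=5,f=11) a[fast]=8=a[slow] dup → fast++
(s=5,f=12) a[fast]=11≠a[slow]=8 write a[6]=11 → slow++,fast++
(s=6,f=13) a[fast]=11=a[slow] dup → fast++
(s=6,f=14) a[fast]=11=a[slow] dup → fast++
(s=6,f=15) a[fast]=13≠a[slow]=11 write a[7]=13 → slow++,fast++
(s=7,f=16) a[fast]=13=a[slow] dup → fast++
(s=7,f=17) a[fast]=14≠a[slow]=13 write a[8]=14 → slow++,fast++

length 9; prefix = [1, 3, 5, 6, 7, 8, 11, 13, 14]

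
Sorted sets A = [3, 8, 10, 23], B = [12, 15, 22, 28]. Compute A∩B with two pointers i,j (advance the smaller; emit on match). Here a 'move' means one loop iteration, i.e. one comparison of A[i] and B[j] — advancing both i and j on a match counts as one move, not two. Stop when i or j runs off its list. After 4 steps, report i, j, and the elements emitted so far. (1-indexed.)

i=1 j=1: 3<12, i++
i=2 j=1: 8<12, i++
i=3 j=1: 10<12, i++
i=4 j=1: 23>12, j++

i=4, j=2, emitted=[]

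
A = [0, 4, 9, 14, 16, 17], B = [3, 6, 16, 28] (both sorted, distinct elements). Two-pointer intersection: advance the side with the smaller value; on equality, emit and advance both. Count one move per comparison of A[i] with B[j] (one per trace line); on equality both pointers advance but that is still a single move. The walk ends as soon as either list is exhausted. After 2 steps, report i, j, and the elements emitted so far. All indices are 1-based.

i=2, j=2, emitted=[]

[i=1,j=1] 0<3 → i++
[i=2,j=1] 4>3 → j++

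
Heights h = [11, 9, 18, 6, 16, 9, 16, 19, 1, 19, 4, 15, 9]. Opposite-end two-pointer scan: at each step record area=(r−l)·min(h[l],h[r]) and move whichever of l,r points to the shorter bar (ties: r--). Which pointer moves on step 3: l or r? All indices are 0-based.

l

[0,12] min(11,9)*12=108 best=108 * → r--
[0,11] min(11,15)*11=121 best=121 * → l++
[1,11] min(9,15)*10=90 best=121 → l++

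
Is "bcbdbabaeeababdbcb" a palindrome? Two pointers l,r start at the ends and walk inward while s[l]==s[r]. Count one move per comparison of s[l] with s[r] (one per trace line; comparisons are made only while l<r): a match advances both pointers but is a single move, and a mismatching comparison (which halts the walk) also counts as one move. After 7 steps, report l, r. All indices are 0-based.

l=7, r=10

l=0 r=17: 'b'=='b', l++,r--
l=1 r=16: 'c'=='c', l++,r--
l=2 r=15: 'b'=='b', l++,r--
l=3 r=14: 'd'=='d', l++,r--
l=4 r=13: 'b'=='b', l++,r--
l=5 r=12: 'a'=='a', l++,r--
l=6 r=11: 'b'=='b', l++,r--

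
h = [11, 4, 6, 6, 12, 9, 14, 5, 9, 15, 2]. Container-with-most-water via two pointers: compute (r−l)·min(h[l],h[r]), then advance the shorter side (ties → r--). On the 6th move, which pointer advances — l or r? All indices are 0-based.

[0,10] min(11,2)*10=20 best=20 * → r--
[0,9] min(11,15)*9=99 best=99 * → l++
[1,9] min(4,15)*8=32 best=99 → l++
[2,9] min(6,15)*7=42 best=99 → l++
[3,9] min(6,15)*6=36 best=99 → l++
[4,9] min(12,15)*5=60 best=99 → l++

l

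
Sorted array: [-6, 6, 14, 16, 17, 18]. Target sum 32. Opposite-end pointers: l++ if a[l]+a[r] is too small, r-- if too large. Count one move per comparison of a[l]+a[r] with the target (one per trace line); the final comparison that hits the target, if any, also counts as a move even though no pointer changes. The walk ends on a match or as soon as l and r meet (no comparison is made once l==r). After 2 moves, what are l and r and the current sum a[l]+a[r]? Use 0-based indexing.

l=0 r=5: -6+18=12 <32, l++
l=1 r=5: 6+18=24 <32, l++

l=2, r=5, sum=32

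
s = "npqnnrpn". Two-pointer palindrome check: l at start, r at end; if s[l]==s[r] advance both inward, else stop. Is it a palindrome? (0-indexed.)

not a palindrome (mismatch at 2,5)

l=0 r=7: 'n'=='n', l++,r--
l=1 r=6: 'p'=='p', l++,r--
l=2 r=5: 'q'!='r', stop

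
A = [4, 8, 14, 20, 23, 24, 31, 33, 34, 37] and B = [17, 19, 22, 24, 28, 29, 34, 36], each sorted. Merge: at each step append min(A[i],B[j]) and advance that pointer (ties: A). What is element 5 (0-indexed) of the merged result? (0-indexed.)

[i=0,j=0] A[i]=4<=B[j]=17 take 4 → i++
[i=1,j=0] A[i]=8<=B[j]=17 take 8 → i++
[i=2,j=0] A[i]=14<=B[j]=17 take 14 → i++
[i=3,j=0] A[i]=20>B[j]=17 take 17 → j++
[i=3,j=1] A[i]=20>B[j]=19 take 19 → j++
[i=3,j=2] A[i]=20<=B[j]=22 take 20 → i++
[i=4,j=2] A[i]=23>B[j]=22 take 22 → j++
[i=4,j=3] A[i]=23<=B[j]=24 take 23 → i++
[i=5,j=3] A[i]=24<=B[j]=24 take 24 → i++
[i=6,j=3] A[i]=31>B[j]=24 take 24 → j++
[i=6,j=4] A[i]=31>B[j]=28 take 28 → j++
[i=6,j=5] A[i]=31>B[j]=29 take 29 → j++
[i=6,j=6] A[i]=31<=B[j]=34 take 31 → i++
[i=7,j=6] A[i]=33<=B[j]=34 take 33 → i++
[i=8,j=6] A[i]=34<=B[j]=34 take 34 → i++
[i=9,j=6] A[i]=37>B[j]=34 take 34 → j++
[i=9,j=7] A[i]=37>B[j]=36 take 36 → j++
[i=9,j=8] B done, take A[i]=37 → i++

merged[5] = 20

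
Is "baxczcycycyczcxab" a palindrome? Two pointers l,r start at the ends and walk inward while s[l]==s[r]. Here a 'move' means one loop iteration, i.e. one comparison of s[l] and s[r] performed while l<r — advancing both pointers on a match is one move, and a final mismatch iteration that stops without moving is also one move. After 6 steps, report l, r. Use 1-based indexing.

[1,17] 'b'=='b' → l++,r--
[2,16] 'a'=='a' → l++,r--
[3,15] 'x'=='x' → l++,r--
[4,14] 'c'=='c' → l++,r--
[5,13] 'z'=='z' → l++,r--
[6,12] 'c'=='c' → l++,r--

l=7, r=11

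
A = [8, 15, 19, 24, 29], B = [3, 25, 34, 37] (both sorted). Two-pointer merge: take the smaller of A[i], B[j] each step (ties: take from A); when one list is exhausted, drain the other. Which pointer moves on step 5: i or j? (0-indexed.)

i

i=0 j=0: A[i]=8>B[j]=3 take 3, j++
i=0 j=1: A[i]=8<=B[j]=25 take 8, i++
i=1 j=1: A[i]=15<=B[j]=25 take 15, i++
i=2 j=1: A[i]=19<=B[j]=25 take 19, i++
i=3 j=1: A[i]=24<=B[j]=25 take 24, i++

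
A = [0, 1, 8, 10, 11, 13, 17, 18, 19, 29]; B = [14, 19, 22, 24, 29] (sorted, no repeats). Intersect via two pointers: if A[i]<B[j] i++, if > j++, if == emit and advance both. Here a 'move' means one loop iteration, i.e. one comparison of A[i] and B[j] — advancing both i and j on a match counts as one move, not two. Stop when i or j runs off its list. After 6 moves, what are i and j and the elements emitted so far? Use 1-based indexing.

i=1 j=1: 0<14, i++
i=2 j=1: 1<14, i++
i=3 j=1: 8<14, i++
i=4 j=1: 10<14, i++
i=5 j=1: 11<14, i++
i=6 j=1: 13<14, i++

i=7, j=1, emitted=[]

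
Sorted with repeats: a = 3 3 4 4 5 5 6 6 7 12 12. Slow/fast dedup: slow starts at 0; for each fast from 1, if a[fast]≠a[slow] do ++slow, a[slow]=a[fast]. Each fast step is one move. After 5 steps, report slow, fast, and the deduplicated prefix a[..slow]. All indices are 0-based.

slow=2, fast=6, prefix=[3, 4, 5]

slow=0 fast=1: a[fast]=3=a[slow] dup, fast++
slow=0 fast=2: a[fast]=4≠a[slow]=3 write a[1]=4, slow++,fast++
slow=1 fast=3: a[fast]=4=a[slow] dup, fast++
slow=1 fast=4: a[fast]=5≠a[slow]=4 write a[2]=5, slow++,fast++
slow=2 fast=5: a[fast]=5=a[slow] dup, fast++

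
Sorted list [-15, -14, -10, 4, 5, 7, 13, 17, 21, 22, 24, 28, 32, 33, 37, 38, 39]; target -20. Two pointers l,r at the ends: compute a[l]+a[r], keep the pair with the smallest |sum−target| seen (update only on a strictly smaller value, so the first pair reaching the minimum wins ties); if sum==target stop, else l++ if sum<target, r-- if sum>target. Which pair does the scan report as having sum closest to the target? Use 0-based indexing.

[0,16] -15+39=24 d=44 * → r--
[0,15] -15+38=23 d=43 * → r--
[0,14] -15+37=22 d=42 * → r--
[0,13] -15+33=18 d=38 * → r--
[0,12] -15+32=17 d=37 * → r--
[0,11] -15+28=13 d=33 * → r--
[0,10] -15+24=9 d=29 * → r--
[0,9] -15+22=7 d=27 * → r--
[0,8] -15+21=6 d=26 * → r--
[0,7] -15+17=2 d=22 * → r--
[0,6] -15+13=-2 d=18 * → r--
[0,5] -15+7=-8 d=12 * → r--
[0,4] -15+5=-10 d=10 * → r--
[0,3] -15+4=-11 d=9 * → r--
[0,2] -15+-10=-25 d=5 * → l++
[1,2] -14+-10=-24 d=4 * → l++

pair (-14, -10) with sum -24 (|Δ|=4)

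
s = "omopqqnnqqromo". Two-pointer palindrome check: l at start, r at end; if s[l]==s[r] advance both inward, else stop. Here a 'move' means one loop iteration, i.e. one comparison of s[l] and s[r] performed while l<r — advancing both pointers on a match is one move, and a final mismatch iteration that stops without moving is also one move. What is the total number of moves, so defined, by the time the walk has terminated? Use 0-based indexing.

4 moves

[0,13] 'o'=='o' → l++,r--
[1,12] 'm'=='m' → l++,r--
[2,11] 'o'=='o' → l++,r--
[3,10] 'p'!='r' → stop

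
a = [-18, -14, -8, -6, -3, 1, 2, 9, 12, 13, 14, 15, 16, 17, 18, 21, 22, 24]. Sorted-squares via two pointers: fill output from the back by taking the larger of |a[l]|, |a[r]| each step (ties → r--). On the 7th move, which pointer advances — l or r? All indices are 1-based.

l=1 r=18: |-18|<=|24| out[18]=576, r--
l=1 r=17: |-18|<=|22| out[17]=484, r--
l=1 r=16: |-18|<=|21| out[16]=441, r--
l=1 r=15: |-18|<=|18| out[15]=324, r--
l=1 r=14: |-18|>|17| out[14]=324, l++
l=2 r=14: |-14|<=|17| out[13]=289, r--
l=2 r=13: |-14|<=|16| out[12]=256, r--

r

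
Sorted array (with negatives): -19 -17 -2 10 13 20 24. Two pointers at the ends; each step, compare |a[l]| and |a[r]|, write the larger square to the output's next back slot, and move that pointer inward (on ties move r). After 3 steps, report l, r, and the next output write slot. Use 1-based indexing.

[1,7] |-19|<=|24| out[7]=576 → r--
[1,6] |-19|<=|20| out[6]=400 → r--
[1,5] |-19|>|13| out[5]=361 → l++

l=2, r=5, next write slot=4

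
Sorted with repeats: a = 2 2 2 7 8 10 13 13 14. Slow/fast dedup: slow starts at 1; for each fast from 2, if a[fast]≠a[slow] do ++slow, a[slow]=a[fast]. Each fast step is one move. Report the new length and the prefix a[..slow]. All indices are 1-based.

length 6; prefix = [2, 7, 8, 10, 13, 14]

(s=1,f=2) a[fast]=2=a[slow] dup → fast++
(s=1,f=3) a[fast]=2=a[slow] dup → fast++
(s=1,f=4) a[fast]=7≠a[slow]=2 write a[2]=7 → slow++,fast++
(s=2,f=5) a[fast]=8≠a[slow]=7 write a[3]=8 → slow++,fast++
(s=3,f=6) a[fast]=10≠a[slow]=8 write a[4]=10 → slow++,fast++
(s=4,f=7) a[fast]=13≠a[slow]=10 write a[5]=13 → slow++,fast++
(s=5,f=8) a[fast]=13=a[slow] dup → fast++
(s=5,f=9) a[fast]=14≠a[slow]=13 write a[6]=14 → slow++,fast++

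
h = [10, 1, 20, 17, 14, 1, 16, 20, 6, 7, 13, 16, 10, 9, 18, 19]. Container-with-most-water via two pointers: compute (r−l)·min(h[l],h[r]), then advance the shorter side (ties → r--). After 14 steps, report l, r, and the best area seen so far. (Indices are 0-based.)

l=2, r=3, best area=247

l=0 r=15: min(10,19)*15=150 best=150 *, l++
l=1 r=15: min(1,19)*14=14 best=150, l++
l=2 r=15: min(20,19)*13=247 best=247 *, r--
l=2 r=14: min(20,18)*12=216 best=247, r--
l=2 r=13: min(20,9)*11=99 best=247, r--
l=2 r=12: min(20,10)*10=100 best=247, r--
l=2 r=11: min(20,16)*9=144 best=247, r--
l=2 r=10: min(20,13)*8=104 best=247, r--
l=2 r=9: min(20,7)*7=49 best=247, r--
l=2 r=8: min(20,6)*6=36 best=247, r--
l=2 r=7: min(20,20)*5=100 best=247, r--
l=2 r=6: min(20,16)*4=64 best=247, r--
l=2 r=5: min(20,1)*3=3 best=247, r--
l=2 r=4: min(20,14)*2=28 best=247, r--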